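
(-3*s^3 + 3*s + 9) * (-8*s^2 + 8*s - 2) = 24*s^5 - 24*s^4 - 18*s^3 - 48*s^2 + 66*s - 18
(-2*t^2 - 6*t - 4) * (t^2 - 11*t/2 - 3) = -2*t^4 + 5*t^3 + 35*t^2 + 40*t + 12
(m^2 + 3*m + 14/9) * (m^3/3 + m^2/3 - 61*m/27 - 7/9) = m^5/3 + 4*m^4/3 - 20*m^3/27 - 190*m^2/27 - 1421*m/243 - 98/81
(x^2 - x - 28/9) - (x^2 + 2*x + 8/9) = -3*x - 4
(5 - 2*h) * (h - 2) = -2*h^2 + 9*h - 10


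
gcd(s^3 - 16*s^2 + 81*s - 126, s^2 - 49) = s - 7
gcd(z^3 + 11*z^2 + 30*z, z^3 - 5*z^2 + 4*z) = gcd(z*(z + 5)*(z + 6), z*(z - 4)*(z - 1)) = z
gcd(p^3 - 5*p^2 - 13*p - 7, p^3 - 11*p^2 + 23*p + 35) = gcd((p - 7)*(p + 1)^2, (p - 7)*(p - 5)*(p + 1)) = p^2 - 6*p - 7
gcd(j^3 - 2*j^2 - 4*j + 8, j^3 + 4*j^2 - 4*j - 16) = j^2 - 4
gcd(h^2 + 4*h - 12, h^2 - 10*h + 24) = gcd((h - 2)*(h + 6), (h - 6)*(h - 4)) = 1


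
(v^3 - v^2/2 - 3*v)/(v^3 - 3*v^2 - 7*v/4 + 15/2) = 2*v/(2*v - 5)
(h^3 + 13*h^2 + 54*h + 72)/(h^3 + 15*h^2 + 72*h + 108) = (h + 4)/(h + 6)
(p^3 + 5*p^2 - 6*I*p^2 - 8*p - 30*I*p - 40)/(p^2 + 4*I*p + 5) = (p^3 + p^2*(5 - 6*I) + p*(-8 - 30*I) - 40)/(p^2 + 4*I*p + 5)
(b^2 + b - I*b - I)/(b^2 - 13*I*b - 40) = (-b^2 - b + I*b + I)/(-b^2 + 13*I*b + 40)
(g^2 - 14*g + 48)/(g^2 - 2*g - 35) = (-g^2 + 14*g - 48)/(-g^2 + 2*g + 35)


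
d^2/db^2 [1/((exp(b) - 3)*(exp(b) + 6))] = (4*exp(3*b) + 9*exp(2*b) + 81*exp(b) + 54)*exp(b)/(exp(6*b) + 9*exp(5*b) - 27*exp(4*b) - 297*exp(3*b) + 486*exp(2*b) + 2916*exp(b) - 5832)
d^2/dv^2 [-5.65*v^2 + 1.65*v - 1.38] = -11.3000000000000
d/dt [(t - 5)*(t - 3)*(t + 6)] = 3*t^2 - 4*t - 33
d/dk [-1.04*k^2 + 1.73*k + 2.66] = 1.73 - 2.08*k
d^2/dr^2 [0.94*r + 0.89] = 0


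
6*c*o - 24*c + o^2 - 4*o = (6*c + o)*(o - 4)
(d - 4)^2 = d^2 - 8*d + 16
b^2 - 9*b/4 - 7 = (b - 4)*(b + 7/4)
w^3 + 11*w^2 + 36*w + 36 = (w + 2)*(w + 3)*(w + 6)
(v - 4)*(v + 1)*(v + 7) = v^3 + 4*v^2 - 25*v - 28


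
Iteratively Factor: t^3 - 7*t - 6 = (t - 3)*(t^2 + 3*t + 2) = (t - 3)*(t + 1)*(t + 2)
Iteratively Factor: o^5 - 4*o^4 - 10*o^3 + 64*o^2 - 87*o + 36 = (o - 3)*(o^4 - o^3 - 13*o^2 + 25*o - 12) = (o - 3)*(o + 4)*(o^3 - 5*o^2 + 7*o - 3) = (o - 3)*(o - 1)*(o + 4)*(o^2 - 4*o + 3) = (o - 3)^2*(o - 1)*(o + 4)*(o - 1)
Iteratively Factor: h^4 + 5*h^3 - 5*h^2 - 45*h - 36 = (h + 4)*(h^3 + h^2 - 9*h - 9) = (h + 3)*(h + 4)*(h^2 - 2*h - 3) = (h + 1)*(h + 3)*(h + 4)*(h - 3)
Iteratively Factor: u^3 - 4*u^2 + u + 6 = (u + 1)*(u^2 - 5*u + 6) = (u - 2)*(u + 1)*(u - 3)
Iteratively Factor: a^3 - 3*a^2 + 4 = (a - 2)*(a^2 - a - 2) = (a - 2)^2*(a + 1)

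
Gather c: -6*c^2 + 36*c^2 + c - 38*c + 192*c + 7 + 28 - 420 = 30*c^2 + 155*c - 385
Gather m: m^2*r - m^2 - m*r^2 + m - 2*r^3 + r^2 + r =m^2*(r - 1) + m*(1 - r^2) - 2*r^3 + r^2 + r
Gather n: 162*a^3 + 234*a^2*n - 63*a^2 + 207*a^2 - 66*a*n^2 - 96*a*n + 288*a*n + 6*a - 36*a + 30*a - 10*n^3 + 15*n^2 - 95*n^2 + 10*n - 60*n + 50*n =162*a^3 + 144*a^2 - 10*n^3 + n^2*(-66*a - 80) + n*(234*a^2 + 192*a)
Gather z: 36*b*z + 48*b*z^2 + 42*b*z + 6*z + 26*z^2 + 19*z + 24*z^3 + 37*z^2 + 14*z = 24*z^3 + z^2*(48*b + 63) + z*(78*b + 39)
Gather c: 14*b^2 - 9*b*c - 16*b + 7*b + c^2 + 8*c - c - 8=14*b^2 - 9*b + c^2 + c*(7 - 9*b) - 8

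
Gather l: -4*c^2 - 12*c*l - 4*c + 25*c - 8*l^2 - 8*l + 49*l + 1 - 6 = -4*c^2 + 21*c - 8*l^2 + l*(41 - 12*c) - 5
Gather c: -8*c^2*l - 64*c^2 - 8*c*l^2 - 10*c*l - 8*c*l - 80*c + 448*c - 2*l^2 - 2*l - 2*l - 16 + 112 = c^2*(-8*l - 64) + c*(-8*l^2 - 18*l + 368) - 2*l^2 - 4*l + 96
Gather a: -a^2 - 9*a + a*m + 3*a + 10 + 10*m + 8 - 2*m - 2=-a^2 + a*(m - 6) + 8*m + 16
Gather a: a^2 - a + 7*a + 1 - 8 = a^2 + 6*a - 7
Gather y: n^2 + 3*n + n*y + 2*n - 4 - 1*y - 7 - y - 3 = n^2 + 5*n + y*(n - 2) - 14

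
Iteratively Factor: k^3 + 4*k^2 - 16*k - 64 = (k - 4)*(k^2 + 8*k + 16) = (k - 4)*(k + 4)*(k + 4)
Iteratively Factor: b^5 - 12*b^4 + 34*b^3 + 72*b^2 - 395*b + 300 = (b - 4)*(b^4 - 8*b^3 + 2*b^2 + 80*b - 75) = (b - 5)*(b - 4)*(b^3 - 3*b^2 - 13*b + 15) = (b - 5)^2*(b - 4)*(b^2 + 2*b - 3) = (b - 5)^2*(b - 4)*(b - 1)*(b + 3)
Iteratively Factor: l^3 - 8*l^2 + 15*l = (l - 5)*(l^2 - 3*l) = l*(l - 5)*(l - 3)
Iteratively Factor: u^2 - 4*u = (u)*(u - 4)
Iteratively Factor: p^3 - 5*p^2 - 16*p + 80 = (p + 4)*(p^2 - 9*p + 20) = (p - 5)*(p + 4)*(p - 4)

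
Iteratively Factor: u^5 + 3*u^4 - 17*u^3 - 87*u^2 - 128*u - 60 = (u + 2)*(u^4 + u^3 - 19*u^2 - 49*u - 30) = (u - 5)*(u + 2)*(u^3 + 6*u^2 + 11*u + 6) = (u - 5)*(u + 1)*(u + 2)*(u^2 + 5*u + 6) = (u - 5)*(u + 1)*(u + 2)*(u + 3)*(u + 2)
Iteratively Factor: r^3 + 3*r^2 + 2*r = (r + 1)*(r^2 + 2*r) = r*(r + 1)*(r + 2)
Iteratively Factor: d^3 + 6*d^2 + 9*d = (d + 3)*(d^2 + 3*d) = d*(d + 3)*(d + 3)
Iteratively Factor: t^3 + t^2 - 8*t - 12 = (t + 2)*(t^2 - t - 6) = (t + 2)^2*(t - 3)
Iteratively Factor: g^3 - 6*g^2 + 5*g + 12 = (g + 1)*(g^2 - 7*g + 12) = (g - 4)*(g + 1)*(g - 3)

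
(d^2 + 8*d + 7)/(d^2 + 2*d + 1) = (d + 7)/(d + 1)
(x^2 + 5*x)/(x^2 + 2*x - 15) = x/(x - 3)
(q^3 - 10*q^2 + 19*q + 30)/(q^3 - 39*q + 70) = (q^2 - 5*q - 6)/(q^2 + 5*q - 14)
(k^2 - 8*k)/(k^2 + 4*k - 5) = k*(k - 8)/(k^2 + 4*k - 5)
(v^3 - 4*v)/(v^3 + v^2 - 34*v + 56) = v*(v + 2)/(v^2 + 3*v - 28)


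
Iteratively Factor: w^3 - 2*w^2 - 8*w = (w + 2)*(w^2 - 4*w) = w*(w + 2)*(w - 4)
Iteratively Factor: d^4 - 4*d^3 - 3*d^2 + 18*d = (d + 2)*(d^3 - 6*d^2 + 9*d) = (d - 3)*(d + 2)*(d^2 - 3*d) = (d - 3)^2*(d + 2)*(d)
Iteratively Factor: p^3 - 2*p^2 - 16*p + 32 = (p - 4)*(p^2 + 2*p - 8) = (p - 4)*(p + 4)*(p - 2)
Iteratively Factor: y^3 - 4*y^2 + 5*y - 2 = (y - 2)*(y^2 - 2*y + 1) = (y - 2)*(y - 1)*(y - 1)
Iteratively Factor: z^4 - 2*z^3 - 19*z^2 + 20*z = (z + 4)*(z^3 - 6*z^2 + 5*z) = (z - 5)*(z + 4)*(z^2 - z) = z*(z - 5)*(z + 4)*(z - 1)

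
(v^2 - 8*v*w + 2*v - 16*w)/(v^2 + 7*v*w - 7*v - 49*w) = (v^2 - 8*v*w + 2*v - 16*w)/(v^2 + 7*v*w - 7*v - 49*w)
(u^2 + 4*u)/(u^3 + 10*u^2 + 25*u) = (u + 4)/(u^2 + 10*u + 25)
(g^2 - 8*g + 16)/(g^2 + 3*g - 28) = (g - 4)/(g + 7)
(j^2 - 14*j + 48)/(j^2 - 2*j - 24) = (j - 8)/(j + 4)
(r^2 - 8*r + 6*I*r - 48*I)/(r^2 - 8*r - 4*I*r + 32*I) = (r + 6*I)/(r - 4*I)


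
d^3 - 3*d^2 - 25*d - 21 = (d - 7)*(d + 1)*(d + 3)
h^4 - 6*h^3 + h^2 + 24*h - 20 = (h - 5)*(h - 2)*(h - 1)*(h + 2)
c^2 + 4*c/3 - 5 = (c - 5/3)*(c + 3)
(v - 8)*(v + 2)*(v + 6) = v^3 - 52*v - 96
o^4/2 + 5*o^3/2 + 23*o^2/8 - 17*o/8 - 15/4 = (o/2 + 1)*(o - 1)*(o + 3/2)*(o + 5/2)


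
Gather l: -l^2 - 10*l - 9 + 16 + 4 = -l^2 - 10*l + 11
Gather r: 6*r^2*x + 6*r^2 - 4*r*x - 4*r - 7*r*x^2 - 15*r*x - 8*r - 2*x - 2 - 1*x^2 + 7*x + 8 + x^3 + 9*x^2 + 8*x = r^2*(6*x + 6) + r*(-7*x^2 - 19*x - 12) + x^3 + 8*x^2 + 13*x + 6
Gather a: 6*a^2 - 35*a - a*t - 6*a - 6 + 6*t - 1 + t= 6*a^2 + a*(-t - 41) + 7*t - 7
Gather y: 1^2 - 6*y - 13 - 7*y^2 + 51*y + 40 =-7*y^2 + 45*y + 28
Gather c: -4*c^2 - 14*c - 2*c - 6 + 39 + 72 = -4*c^2 - 16*c + 105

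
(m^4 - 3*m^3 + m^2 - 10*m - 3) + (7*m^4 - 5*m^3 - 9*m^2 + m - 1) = 8*m^4 - 8*m^3 - 8*m^2 - 9*m - 4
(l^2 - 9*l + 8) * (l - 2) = l^3 - 11*l^2 + 26*l - 16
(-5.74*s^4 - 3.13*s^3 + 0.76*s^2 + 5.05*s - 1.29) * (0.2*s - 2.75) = -1.148*s^5 + 15.159*s^4 + 8.7595*s^3 - 1.08*s^2 - 14.1455*s + 3.5475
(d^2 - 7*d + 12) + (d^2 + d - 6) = 2*d^2 - 6*d + 6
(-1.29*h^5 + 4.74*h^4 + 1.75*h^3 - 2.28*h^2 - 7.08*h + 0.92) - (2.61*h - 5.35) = -1.29*h^5 + 4.74*h^4 + 1.75*h^3 - 2.28*h^2 - 9.69*h + 6.27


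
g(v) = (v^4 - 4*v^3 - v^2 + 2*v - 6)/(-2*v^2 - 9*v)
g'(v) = (4*v + 9)*(v^4 - 4*v^3 - v^2 + 2*v - 6)/(-2*v^2 - 9*v)^2 + (4*v^3 - 12*v^2 - 2*v + 2)/(-2*v^2 - 9*v) = (-4*v^5 - 19*v^4 + 72*v^3 + 13*v^2 - 24*v - 54)/(v^2*(4*v^2 + 36*v + 81))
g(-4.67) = -532.73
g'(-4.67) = -2833.53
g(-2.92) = 16.46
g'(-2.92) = -25.81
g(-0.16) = -4.56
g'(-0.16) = -25.99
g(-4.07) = 146.67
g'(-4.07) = -435.99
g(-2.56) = 9.30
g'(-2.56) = -15.12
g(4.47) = -0.31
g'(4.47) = -1.27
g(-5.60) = -132.90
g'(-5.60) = -58.06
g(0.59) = 0.98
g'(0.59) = -1.43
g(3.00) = 0.80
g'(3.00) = -0.28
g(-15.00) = -202.74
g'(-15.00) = 18.50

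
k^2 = k^2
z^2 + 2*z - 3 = (z - 1)*(z + 3)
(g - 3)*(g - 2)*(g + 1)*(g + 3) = g^4 - g^3 - 11*g^2 + 9*g + 18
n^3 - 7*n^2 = n^2*(n - 7)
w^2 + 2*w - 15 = (w - 3)*(w + 5)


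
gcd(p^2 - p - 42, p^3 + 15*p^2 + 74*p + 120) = p + 6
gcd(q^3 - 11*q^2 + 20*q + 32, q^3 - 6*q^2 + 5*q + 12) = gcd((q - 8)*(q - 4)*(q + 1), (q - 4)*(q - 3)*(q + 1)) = q^2 - 3*q - 4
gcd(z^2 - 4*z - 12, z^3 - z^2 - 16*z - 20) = z + 2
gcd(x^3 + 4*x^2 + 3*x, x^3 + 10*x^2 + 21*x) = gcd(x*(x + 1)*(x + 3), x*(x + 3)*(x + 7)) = x^2 + 3*x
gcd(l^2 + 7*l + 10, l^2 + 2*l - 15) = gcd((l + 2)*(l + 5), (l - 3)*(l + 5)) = l + 5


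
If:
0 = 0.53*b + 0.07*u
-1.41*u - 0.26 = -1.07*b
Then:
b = 0.02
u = -0.17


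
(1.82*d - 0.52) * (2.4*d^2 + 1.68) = 4.368*d^3 - 1.248*d^2 + 3.0576*d - 0.8736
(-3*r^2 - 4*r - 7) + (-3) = -3*r^2 - 4*r - 10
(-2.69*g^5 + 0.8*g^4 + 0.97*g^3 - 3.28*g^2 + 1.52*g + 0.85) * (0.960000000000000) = -2.5824*g^5 + 0.768*g^4 + 0.9312*g^3 - 3.1488*g^2 + 1.4592*g + 0.816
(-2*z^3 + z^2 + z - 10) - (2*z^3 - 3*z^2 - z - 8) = -4*z^3 + 4*z^2 + 2*z - 2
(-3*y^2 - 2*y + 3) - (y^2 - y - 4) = -4*y^2 - y + 7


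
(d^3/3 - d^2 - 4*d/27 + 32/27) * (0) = 0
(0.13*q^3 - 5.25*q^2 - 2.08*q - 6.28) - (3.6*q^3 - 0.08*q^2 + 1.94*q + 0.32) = -3.47*q^3 - 5.17*q^2 - 4.02*q - 6.6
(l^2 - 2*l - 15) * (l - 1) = l^3 - 3*l^2 - 13*l + 15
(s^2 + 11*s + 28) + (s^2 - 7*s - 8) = 2*s^2 + 4*s + 20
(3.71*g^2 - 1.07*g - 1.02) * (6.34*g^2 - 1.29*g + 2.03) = 23.5214*g^4 - 11.5697*g^3 + 2.4448*g^2 - 0.8563*g - 2.0706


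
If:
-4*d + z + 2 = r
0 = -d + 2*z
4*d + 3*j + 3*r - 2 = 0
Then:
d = 2*z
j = 13*z/3 - 4/3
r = 2 - 7*z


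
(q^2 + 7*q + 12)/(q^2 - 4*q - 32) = (q + 3)/(q - 8)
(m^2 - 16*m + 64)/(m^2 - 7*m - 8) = (m - 8)/(m + 1)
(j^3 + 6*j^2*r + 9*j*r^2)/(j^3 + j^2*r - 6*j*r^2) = (-j - 3*r)/(-j + 2*r)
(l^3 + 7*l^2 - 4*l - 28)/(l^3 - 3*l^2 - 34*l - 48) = (l^2 + 5*l - 14)/(l^2 - 5*l - 24)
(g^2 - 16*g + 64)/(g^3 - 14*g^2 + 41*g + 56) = (g - 8)/(g^2 - 6*g - 7)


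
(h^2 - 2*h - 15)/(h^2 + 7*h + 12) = (h - 5)/(h + 4)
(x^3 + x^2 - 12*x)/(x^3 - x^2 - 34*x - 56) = x*(x - 3)/(x^2 - 5*x - 14)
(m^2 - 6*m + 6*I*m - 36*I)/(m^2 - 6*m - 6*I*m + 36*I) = (m + 6*I)/(m - 6*I)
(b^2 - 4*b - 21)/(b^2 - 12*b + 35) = (b + 3)/(b - 5)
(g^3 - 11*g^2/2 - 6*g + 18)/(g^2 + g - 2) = (g^2 - 15*g/2 + 9)/(g - 1)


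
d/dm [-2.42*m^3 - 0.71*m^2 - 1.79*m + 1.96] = -7.26*m^2 - 1.42*m - 1.79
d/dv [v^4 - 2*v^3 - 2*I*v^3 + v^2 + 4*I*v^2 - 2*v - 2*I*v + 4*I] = 4*v^3 - 6*v^2*(1 + I) + 2*v*(1 + 4*I) - 2 - 2*I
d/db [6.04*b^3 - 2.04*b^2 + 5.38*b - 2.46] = 18.12*b^2 - 4.08*b + 5.38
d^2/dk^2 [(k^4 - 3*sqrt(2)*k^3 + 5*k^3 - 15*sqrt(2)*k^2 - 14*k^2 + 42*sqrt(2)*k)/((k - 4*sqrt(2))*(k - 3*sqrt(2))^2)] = 2*(35*sqrt(2)*k^4 + 60*k^4 - 684*sqrt(2)*k^3 - 570*k^3 + 1080*sqrt(2)*k^2 + 5760*k^2 - 10560*sqrt(2)*k + 2880*k - 8640*sqrt(2) + 14112)/(k^7 - 24*sqrt(2)*k^6 + 492*k^5 - 2792*sqrt(2)*k^4 + 18948*k^3 - 38448*sqrt(2)*k^2 + 86400*k - 41472*sqrt(2))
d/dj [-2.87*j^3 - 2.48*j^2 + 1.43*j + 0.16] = -8.61*j^2 - 4.96*j + 1.43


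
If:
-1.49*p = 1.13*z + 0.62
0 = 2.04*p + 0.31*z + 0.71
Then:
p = -0.33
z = -0.11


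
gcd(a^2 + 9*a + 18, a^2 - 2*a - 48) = a + 6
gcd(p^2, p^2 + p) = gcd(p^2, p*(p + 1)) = p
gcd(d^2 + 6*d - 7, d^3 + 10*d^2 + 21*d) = d + 7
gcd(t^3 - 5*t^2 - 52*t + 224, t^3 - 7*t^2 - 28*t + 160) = t^2 - 12*t + 32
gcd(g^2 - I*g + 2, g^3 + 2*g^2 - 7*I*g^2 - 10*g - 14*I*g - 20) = g - 2*I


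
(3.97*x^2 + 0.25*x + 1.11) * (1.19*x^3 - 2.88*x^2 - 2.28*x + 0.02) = 4.7243*x^5 - 11.1361*x^4 - 8.4507*x^3 - 3.6874*x^2 - 2.5258*x + 0.0222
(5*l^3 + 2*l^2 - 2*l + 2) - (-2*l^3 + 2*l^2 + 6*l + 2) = 7*l^3 - 8*l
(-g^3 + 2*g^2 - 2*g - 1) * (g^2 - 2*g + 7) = -g^5 + 4*g^4 - 13*g^3 + 17*g^2 - 12*g - 7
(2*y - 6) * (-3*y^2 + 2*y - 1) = -6*y^3 + 22*y^2 - 14*y + 6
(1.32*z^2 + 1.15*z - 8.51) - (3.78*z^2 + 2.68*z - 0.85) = -2.46*z^2 - 1.53*z - 7.66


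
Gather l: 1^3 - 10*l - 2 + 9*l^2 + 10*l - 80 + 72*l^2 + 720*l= 81*l^2 + 720*l - 81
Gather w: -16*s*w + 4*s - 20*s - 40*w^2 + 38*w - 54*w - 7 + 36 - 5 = -16*s - 40*w^2 + w*(-16*s - 16) + 24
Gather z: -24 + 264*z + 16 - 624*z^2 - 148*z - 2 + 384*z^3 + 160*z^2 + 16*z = 384*z^3 - 464*z^2 + 132*z - 10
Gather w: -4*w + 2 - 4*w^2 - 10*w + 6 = -4*w^2 - 14*w + 8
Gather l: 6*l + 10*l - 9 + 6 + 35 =16*l + 32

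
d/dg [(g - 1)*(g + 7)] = 2*g + 6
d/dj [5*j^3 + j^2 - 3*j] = 15*j^2 + 2*j - 3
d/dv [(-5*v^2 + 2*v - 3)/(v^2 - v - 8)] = (3*v^2 + 86*v - 19)/(v^4 - 2*v^3 - 15*v^2 + 16*v + 64)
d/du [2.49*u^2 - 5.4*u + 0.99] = 4.98*u - 5.4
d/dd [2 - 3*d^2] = -6*d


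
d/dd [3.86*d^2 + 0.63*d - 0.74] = 7.72*d + 0.63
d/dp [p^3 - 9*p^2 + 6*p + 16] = 3*p^2 - 18*p + 6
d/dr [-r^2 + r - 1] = 1 - 2*r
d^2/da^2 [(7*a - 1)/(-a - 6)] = 86/(a + 6)^3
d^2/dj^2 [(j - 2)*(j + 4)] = 2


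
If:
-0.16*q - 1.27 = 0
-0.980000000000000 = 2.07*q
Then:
No Solution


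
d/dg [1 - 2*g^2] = -4*g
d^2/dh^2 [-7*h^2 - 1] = -14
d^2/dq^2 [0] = 0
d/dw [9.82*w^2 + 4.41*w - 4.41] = 19.64*w + 4.41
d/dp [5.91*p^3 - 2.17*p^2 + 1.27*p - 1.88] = 17.73*p^2 - 4.34*p + 1.27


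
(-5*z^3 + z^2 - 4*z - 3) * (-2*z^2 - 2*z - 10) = 10*z^5 + 8*z^4 + 56*z^3 + 4*z^2 + 46*z + 30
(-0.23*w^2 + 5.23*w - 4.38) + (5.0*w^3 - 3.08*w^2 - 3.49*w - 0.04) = 5.0*w^3 - 3.31*w^2 + 1.74*w - 4.42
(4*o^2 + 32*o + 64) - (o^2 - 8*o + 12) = 3*o^2 + 40*o + 52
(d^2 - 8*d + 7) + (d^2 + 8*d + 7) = 2*d^2 + 14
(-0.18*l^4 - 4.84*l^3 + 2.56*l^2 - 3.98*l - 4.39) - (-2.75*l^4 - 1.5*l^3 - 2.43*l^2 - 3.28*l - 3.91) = 2.57*l^4 - 3.34*l^3 + 4.99*l^2 - 0.7*l - 0.48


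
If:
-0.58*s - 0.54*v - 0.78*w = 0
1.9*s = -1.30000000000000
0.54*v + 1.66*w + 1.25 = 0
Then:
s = -0.68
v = 3.44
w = -1.87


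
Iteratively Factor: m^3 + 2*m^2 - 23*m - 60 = (m + 4)*(m^2 - 2*m - 15) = (m - 5)*(m + 4)*(m + 3)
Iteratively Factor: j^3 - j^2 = (j)*(j^2 - j) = j*(j - 1)*(j)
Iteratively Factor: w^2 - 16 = (w + 4)*(w - 4)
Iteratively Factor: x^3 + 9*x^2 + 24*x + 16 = (x + 1)*(x^2 + 8*x + 16) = (x + 1)*(x + 4)*(x + 4)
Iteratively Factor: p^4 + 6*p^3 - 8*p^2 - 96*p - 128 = (p + 4)*(p^3 + 2*p^2 - 16*p - 32) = (p + 4)^2*(p^2 - 2*p - 8) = (p + 2)*(p + 4)^2*(p - 4)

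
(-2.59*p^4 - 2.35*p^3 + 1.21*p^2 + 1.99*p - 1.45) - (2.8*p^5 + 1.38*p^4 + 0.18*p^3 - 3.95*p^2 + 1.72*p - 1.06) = -2.8*p^5 - 3.97*p^4 - 2.53*p^3 + 5.16*p^2 + 0.27*p - 0.39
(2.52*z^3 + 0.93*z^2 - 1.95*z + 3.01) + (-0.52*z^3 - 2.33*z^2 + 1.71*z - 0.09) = 2.0*z^3 - 1.4*z^2 - 0.24*z + 2.92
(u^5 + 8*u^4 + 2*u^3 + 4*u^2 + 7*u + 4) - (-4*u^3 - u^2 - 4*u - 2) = u^5 + 8*u^4 + 6*u^3 + 5*u^2 + 11*u + 6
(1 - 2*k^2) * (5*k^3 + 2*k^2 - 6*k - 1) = -10*k^5 - 4*k^4 + 17*k^3 + 4*k^2 - 6*k - 1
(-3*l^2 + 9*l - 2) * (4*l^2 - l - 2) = -12*l^4 + 39*l^3 - 11*l^2 - 16*l + 4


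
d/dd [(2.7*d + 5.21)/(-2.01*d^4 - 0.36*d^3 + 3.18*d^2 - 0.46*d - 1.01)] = (16.281*d^4 + 43.8324*d^3 - 2.9592*d^2 - 33.1356*d - 0.3304)/(4.0401*d^8 + 1.4472*d^7 - 12.654*d^6 - 0.4404*d^5 + 14.5038*d^4 - 2.1984*d^3 - 6.212*d^2 + 0.9292*d + 1.0201)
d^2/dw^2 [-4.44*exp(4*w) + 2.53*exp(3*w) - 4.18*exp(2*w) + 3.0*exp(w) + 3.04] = (-71.04*exp(3*w) + 22.77*exp(2*w) - 16.72*exp(w) + 3.0)*exp(w)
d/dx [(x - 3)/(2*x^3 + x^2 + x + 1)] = (2*x^3 + x^2 + x - (x - 3)*(6*x^2 + 2*x + 1) + 1)/(2*x^3 + x^2 + x + 1)^2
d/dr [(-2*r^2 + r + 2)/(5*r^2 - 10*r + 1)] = 3*(5*r^2 - 8*r + 7)/(25*r^4 - 100*r^3 + 110*r^2 - 20*r + 1)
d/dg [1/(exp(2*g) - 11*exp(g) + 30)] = (11 - 2*exp(g))*exp(g)/(exp(2*g) - 11*exp(g) + 30)^2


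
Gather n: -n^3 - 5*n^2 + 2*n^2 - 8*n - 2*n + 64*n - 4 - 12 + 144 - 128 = -n^3 - 3*n^2 + 54*n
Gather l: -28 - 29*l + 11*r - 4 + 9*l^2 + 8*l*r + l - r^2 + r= 9*l^2 + l*(8*r - 28) - r^2 + 12*r - 32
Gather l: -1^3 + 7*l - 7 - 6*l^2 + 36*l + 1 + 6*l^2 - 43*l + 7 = 0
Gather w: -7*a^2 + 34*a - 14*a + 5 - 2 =-7*a^2 + 20*a + 3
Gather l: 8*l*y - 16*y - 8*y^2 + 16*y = 8*l*y - 8*y^2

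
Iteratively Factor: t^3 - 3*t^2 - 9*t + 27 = (t + 3)*(t^2 - 6*t + 9) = (t - 3)*(t + 3)*(t - 3)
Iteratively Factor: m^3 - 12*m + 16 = (m - 2)*(m^2 + 2*m - 8) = (m - 2)^2*(m + 4)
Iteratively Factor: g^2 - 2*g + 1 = (g - 1)*(g - 1)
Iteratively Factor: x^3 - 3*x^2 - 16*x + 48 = (x - 3)*(x^2 - 16) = (x - 4)*(x - 3)*(x + 4)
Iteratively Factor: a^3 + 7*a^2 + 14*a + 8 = (a + 1)*(a^2 + 6*a + 8) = (a + 1)*(a + 2)*(a + 4)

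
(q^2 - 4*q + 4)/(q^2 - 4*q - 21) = (-q^2 + 4*q - 4)/(-q^2 + 4*q + 21)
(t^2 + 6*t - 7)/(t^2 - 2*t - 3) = (-t^2 - 6*t + 7)/(-t^2 + 2*t + 3)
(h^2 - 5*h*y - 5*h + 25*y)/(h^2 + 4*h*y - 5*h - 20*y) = (h - 5*y)/(h + 4*y)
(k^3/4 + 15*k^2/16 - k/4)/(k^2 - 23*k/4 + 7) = k*(4*k^2 + 15*k - 4)/(4*(4*k^2 - 23*k + 28))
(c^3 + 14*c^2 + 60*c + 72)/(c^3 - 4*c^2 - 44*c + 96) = (c^2 + 8*c + 12)/(c^2 - 10*c + 16)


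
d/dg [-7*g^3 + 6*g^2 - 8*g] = -21*g^2 + 12*g - 8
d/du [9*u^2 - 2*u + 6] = 18*u - 2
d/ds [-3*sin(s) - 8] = -3*cos(s)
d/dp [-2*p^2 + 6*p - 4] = 6 - 4*p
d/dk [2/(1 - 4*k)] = 8/(4*k - 1)^2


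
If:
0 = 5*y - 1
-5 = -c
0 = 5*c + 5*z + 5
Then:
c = 5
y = 1/5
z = -6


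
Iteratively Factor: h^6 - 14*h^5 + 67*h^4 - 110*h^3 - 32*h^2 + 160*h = (h)*(h^5 - 14*h^4 + 67*h^3 - 110*h^2 - 32*h + 160) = h*(h - 4)*(h^4 - 10*h^3 + 27*h^2 - 2*h - 40) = h*(h - 4)*(h - 2)*(h^3 - 8*h^2 + 11*h + 20) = h*(h - 4)*(h - 2)*(h + 1)*(h^2 - 9*h + 20) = h*(h - 5)*(h - 4)*(h - 2)*(h + 1)*(h - 4)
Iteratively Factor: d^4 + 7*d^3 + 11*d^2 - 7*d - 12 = (d - 1)*(d^3 + 8*d^2 + 19*d + 12) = (d - 1)*(d + 1)*(d^2 + 7*d + 12) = (d - 1)*(d + 1)*(d + 3)*(d + 4)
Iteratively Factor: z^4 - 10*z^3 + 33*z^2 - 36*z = (z - 3)*(z^3 - 7*z^2 + 12*z) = z*(z - 3)*(z^2 - 7*z + 12) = z*(z - 4)*(z - 3)*(z - 3)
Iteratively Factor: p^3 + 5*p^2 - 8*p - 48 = (p + 4)*(p^2 + p - 12) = (p - 3)*(p + 4)*(p + 4)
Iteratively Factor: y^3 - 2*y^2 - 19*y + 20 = (y - 1)*(y^2 - y - 20) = (y - 5)*(y - 1)*(y + 4)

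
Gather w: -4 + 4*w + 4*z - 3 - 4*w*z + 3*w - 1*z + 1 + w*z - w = w*(6 - 3*z) + 3*z - 6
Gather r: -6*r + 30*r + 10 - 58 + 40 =24*r - 8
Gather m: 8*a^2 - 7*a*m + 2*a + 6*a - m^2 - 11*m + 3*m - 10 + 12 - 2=8*a^2 + 8*a - m^2 + m*(-7*a - 8)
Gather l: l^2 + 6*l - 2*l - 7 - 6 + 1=l^2 + 4*l - 12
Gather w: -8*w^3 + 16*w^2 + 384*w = -8*w^3 + 16*w^2 + 384*w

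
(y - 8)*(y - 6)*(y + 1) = y^3 - 13*y^2 + 34*y + 48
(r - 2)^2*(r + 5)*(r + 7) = r^4 + 8*r^3 - 9*r^2 - 92*r + 140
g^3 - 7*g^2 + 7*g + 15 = (g - 5)*(g - 3)*(g + 1)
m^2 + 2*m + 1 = (m + 1)^2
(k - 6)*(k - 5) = k^2 - 11*k + 30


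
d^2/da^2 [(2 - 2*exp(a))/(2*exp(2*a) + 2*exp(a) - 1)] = (-8*exp(4*a) + 40*exp(3*a) + 20*exp(a) + 2)*exp(a)/(8*exp(6*a) + 24*exp(5*a) + 12*exp(4*a) - 16*exp(3*a) - 6*exp(2*a) + 6*exp(a) - 1)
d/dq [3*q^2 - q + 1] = 6*q - 1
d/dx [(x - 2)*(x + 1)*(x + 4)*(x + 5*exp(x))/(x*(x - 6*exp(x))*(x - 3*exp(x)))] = (x*(x - 2)*(x + 1)*(x + 4)*(x - 6*exp(x))*(x + 5*exp(x))*(3*exp(x) - 1) + x*(x - 2)*(x + 1)*(x + 4)*(x - 3*exp(x))*(x + 5*exp(x))*(6*exp(x) - 1) + x*(x - 6*exp(x))*(x - 3*exp(x))*((x - 2)*(x + 1)*(x + 4)*(5*exp(x) + 1) + (x - 2)*(x + 1)*(x + 5*exp(x)) + (x - 2)*(x + 4)*(x + 5*exp(x)) + (x + 1)*(x + 4)*(x + 5*exp(x))) - (x - 2)*(x + 1)*(x + 4)*(x - 6*exp(x))*(x - 3*exp(x))*(x + 5*exp(x)))/(x^2*(x - 6*exp(x))^2*(x - 3*exp(x))^2)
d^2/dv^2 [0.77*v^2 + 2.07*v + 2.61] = 1.54000000000000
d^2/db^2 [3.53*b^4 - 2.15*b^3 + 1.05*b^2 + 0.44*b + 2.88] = 42.36*b^2 - 12.9*b + 2.1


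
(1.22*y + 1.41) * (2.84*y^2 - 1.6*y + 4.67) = 3.4648*y^3 + 2.0524*y^2 + 3.4414*y + 6.5847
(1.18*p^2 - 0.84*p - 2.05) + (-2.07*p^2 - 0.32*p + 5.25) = -0.89*p^2 - 1.16*p + 3.2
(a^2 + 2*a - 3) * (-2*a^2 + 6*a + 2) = -2*a^4 + 2*a^3 + 20*a^2 - 14*a - 6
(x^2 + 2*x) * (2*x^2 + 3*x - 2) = 2*x^4 + 7*x^3 + 4*x^2 - 4*x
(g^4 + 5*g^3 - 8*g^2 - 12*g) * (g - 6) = g^5 - g^4 - 38*g^3 + 36*g^2 + 72*g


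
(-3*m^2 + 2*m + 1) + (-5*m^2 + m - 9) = -8*m^2 + 3*m - 8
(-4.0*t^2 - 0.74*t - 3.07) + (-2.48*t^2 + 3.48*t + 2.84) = -6.48*t^2 + 2.74*t - 0.23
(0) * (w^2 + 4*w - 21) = 0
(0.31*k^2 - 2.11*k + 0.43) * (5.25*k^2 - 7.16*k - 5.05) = 1.6275*k^4 - 13.2971*k^3 + 15.7996*k^2 + 7.5767*k - 2.1715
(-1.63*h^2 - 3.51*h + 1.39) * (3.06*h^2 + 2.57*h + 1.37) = -4.9878*h^4 - 14.9297*h^3 - 7.0004*h^2 - 1.2364*h + 1.9043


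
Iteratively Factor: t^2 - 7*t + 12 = (t - 3)*(t - 4)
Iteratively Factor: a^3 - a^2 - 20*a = (a - 5)*(a^2 + 4*a) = (a - 5)*(a + 4)*(a)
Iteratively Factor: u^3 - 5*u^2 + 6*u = (u - 3)*(u^2 - 2*u) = u*(u - 3)*(u - 2)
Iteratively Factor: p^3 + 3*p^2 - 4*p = (p + 4)*(p^2 - p) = p*(p + 4)*(p - 1)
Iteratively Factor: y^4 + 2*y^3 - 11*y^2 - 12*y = (y)*(y^3 + 2*y^2 - 11*y - 12) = y*(y - 3)*(y^2 + 5*y + 4) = y*(y - 3)*(y + 1)*(y + 4)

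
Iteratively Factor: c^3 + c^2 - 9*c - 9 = (c - 3)*(c^2 + 4*c + 3) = (c - 3)*(c + 3)*(c + 1)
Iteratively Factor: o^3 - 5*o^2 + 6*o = (o)*(o^2 - 5*o + 6) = o*(o - 2)*(o - 3)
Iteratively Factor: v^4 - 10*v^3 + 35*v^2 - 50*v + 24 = (v - 3)*(v^3 - 7*v^2 + 14*v - 8) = (v - 4)*(v - 3)*(v^2 - 3*v + 2) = (v - 4)*(v - 3)*(v - 1)*(v - 2)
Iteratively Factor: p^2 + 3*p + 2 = (p + 2)*(p + 1)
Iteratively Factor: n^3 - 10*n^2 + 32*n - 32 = (n - 4)*(n^2 - 6*n + 8) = (n - 4)^2*(n - 2)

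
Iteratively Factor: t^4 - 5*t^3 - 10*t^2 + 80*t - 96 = (t - 4)*(t^3 - t^2 - 14*t + 24) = (t - 4)*(t - 2)*(t^2 + t - 12) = (t - 4)*(t - 2)*(t + 4)*(t - 3)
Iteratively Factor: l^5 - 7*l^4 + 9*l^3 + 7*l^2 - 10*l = (l - 2)*(l^4 - 5*l^3 - l^2 + 5*l) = (l - 2)*(l + 1)*(l^3 - 6*l^2 + 5*l) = (l - 2)*(l - 1)*(l + 1)*(l^2 - 5*l) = (l - 5)*(l - 2)*(l - 1)*(l + 1)*(l)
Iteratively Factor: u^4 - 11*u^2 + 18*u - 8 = (u - 1)*(u^3 + u^2 - 10*u + 8) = (u - 1)*(u + 4)*(u^2 - 3*u + 2) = (u - 2)*(u - 1)*(u + 4)*(u - 1)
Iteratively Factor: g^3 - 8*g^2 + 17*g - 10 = (g - 5)*(g^2 - 3*g + 2) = (g - 5)*(g - 1)*(g - 2)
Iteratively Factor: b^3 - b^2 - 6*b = (b - 3)*(b^2 + 2*b) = b*(b - 3)*(b + 2)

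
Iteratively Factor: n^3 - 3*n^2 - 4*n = (n + 1)*(n^2 - 4*n) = (n - 4)*(n + 1)*(n)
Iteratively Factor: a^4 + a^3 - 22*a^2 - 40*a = (a + 4)*(a^3 - 3*a^2 - 10*a) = (a - 5)*(a + 4)*(a^2 + 2*a) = a*(a - 5)*(a + 4)*(a + 2)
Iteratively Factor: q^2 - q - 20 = (q + 4)*(q - 5)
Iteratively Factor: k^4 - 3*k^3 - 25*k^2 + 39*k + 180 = (k + 3)*(k^3 - 6*k^2 - 7*k + 60) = (k + 3)^2*(k^2 - 9*k + 20) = (k - 4)*(k + 3)^2*(k - 5)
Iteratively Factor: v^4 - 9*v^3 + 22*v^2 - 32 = (v - 2)*(v^3 - 7*v^2 + 8*v + 16) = (v - 2)*(v + 1)*(v^2 - 8*v + 16) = (v - 4)*(v - 2)*(v + 1)*(v - 4)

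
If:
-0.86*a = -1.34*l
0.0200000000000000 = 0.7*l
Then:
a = 0.04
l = 0.03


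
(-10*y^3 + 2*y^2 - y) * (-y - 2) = 10*y^4 + 18*y^3 - 3*y^2 + 2*y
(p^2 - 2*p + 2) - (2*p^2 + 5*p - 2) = -p^2 - 7*p + 4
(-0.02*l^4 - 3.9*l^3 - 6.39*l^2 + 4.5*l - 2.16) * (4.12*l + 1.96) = -0.0824*l^5 - 16.1072*l^4 - 33.9708*l^3 + 6.0156*l^2 - 0.0792000000000002*l - 4.2336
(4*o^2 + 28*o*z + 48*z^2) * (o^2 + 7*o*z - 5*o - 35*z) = 4*o^4 + 56*o^3*z - 20*o^3 + 244*o^2*z^2 - 280*o^2*z + 336*o*z^3 - 1220*o*z^2 - 1680*z^3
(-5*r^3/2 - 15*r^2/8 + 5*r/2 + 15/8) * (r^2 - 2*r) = -5*r^5/2 + 25*r^4/8 + 25*r^3/4 - 25*r^2/8 - 15*r/4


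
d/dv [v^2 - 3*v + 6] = 2*v - 3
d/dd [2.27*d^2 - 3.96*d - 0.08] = 4.54*d - 3.96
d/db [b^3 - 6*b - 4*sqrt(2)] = 3*b^2 - 6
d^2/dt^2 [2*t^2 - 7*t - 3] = 4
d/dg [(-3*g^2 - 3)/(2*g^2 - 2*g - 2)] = 3*(g^2 + 4*g - 1)/(2*(g^4 - 2*g^3 - g^2 + 2*g + 1))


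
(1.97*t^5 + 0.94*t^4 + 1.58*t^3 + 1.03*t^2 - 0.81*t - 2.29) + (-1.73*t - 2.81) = 1.97*t^5 + 0.94*t^4 + 1.58*t^3 + 1.03*t^2 - 2.54*t - 5.1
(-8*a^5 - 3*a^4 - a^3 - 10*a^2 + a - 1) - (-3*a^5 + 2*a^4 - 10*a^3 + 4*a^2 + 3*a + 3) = -5*a^5 - 5*a^4 + 9*a^3 - 14*a^2 - 2*a - 4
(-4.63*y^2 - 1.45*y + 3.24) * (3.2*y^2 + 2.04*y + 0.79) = -14.816*y^4 - 14.0852*y^3 + 3.7523*y^2 + 5.4641*y + 2.5596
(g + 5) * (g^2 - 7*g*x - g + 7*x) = g^3 - 7*g^2*x + 4*g^2 - 28*g*x - 5*g + 35*x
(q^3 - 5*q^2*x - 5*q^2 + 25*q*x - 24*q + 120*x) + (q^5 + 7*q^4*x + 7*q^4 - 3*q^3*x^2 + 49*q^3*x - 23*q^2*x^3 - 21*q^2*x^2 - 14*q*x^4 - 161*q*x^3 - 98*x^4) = q^5 + 7*q^4*x + 7*q^4 - 3*q^3*x^2 + 49*q^3*x + q^3 - 23*q^2*x^3 - 21*q^2*x^2 - 5*q^2*x - 5*q^2 - 14*q*x^4 - 161*q*x^3 + 25*q*x - 24*q - 98*x^4 + 120*x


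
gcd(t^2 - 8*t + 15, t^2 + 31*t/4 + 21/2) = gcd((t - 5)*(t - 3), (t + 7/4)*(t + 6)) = 1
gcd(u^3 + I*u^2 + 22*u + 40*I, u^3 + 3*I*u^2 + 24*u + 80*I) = u^2 - I*u + 20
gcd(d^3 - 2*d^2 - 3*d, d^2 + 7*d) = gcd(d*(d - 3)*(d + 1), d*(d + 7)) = d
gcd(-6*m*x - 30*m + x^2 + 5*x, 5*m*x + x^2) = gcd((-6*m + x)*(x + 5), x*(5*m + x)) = 1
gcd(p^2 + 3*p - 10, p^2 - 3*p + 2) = p - 2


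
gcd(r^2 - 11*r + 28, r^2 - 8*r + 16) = r - 4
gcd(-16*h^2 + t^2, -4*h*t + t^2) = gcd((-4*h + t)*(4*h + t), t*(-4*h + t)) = -4*h + t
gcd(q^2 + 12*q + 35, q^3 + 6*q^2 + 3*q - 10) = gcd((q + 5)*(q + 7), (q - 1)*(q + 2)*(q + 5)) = q + 5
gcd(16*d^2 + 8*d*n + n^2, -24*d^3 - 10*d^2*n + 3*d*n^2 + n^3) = 4*d + n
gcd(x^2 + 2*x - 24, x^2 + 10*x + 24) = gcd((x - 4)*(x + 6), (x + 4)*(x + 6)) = x + 6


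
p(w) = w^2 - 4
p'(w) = 2*w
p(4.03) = 12.24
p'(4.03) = 8.06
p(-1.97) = -0.12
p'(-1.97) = -3.94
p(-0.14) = -3.98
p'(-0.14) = -0.28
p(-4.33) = 14.75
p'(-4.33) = -8.66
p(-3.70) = 9.69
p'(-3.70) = -7.40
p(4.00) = 12.00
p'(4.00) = 8.00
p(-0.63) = -3.60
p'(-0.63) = -1.26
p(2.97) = 4.82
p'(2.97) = 5.94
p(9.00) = 77.00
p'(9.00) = 18.00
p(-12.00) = 140.00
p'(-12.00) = -24.00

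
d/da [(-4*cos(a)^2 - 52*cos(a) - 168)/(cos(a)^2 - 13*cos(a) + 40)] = 8*(-13*cos(a)^2 - 2*cos(a) + 533)*sin(a)/((cos(a) - 8)^2*(cos(a) - 5)^2)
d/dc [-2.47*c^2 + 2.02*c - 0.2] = 2.02 - 4.94*c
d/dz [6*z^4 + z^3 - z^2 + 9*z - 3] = 24*z^3 + 3*z^2 - 2*z + 9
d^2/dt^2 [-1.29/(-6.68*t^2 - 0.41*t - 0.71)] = (-115.125792*t^2 - 7.066104*t + 1.29*(13.36*t + 0.41)*(26.72*t + 0.82) - 12.236424)/(6.68*t^2 + 0.41*t + 0.71)^3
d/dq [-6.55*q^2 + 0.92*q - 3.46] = 0.92 - 13.1*q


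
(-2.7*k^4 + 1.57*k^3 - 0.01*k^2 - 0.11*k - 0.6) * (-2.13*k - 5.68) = 5.751*k^5 + 11.9919*k^4 - 8.8963*k^3 + 0.2911*k^2 + 1.9028*k + 3.408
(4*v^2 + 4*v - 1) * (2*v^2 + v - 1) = 8*v^4 + 12*v^3 - 2*v^2 - 5*v + 1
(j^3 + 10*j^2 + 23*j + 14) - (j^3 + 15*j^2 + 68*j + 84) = -5*j^2 - 45*j - 70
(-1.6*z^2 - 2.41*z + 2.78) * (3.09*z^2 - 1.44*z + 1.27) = -4.944*z^4 - 5.1429*z^3 + 10.0286*z^2 - 7.0639*z + 3.5306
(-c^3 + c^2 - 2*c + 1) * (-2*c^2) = 2*c^5 - 2*c^4 + 4*c^3 - 2*c^2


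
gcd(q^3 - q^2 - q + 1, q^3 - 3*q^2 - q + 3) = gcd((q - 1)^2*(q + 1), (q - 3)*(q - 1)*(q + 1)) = q^2 - 1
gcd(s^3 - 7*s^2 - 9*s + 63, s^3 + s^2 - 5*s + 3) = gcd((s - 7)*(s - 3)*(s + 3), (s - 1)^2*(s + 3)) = s + 3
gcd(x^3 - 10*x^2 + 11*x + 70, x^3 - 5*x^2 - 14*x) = x^2 - 5*x - 14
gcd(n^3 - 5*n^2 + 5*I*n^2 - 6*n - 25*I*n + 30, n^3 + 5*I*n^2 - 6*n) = n^2 + 5*I*n - 6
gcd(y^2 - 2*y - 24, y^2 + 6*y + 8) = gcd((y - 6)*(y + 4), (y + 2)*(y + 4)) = y + 4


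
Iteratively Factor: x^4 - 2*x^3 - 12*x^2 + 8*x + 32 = (x - 4)*(x^3 + 2*x^2 - 4*x - 8) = (x - 4)*(x + 2)*(x^2 - 4) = (x - 4)*(x + 2)^2*(x - 2)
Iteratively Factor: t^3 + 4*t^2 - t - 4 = (t + 4)*(t^2 - 1) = (t - 1)*(t + 4)*(t + 1)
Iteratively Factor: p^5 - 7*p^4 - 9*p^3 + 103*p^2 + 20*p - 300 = (p - 5)*(p^4 - 2*p^3 - 19*p^2 + 8*p + 60) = (p - 5)*(p - 2)*(p^3 - 19*p - 30) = (p - 5)*(p - 2)*(p + 3)*(p^2 - 3*p - 10) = (p - 5)^2*(p - 2)*(p + 3)*(p + 2)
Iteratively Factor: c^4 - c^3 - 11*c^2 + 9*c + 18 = (c - 3)*(c^3 + 2*c^2 - 5*c - 6) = (c - 3)*(c + 3)*(c^2 - c - 2) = (c - 3)*(c - 2)*(c + 3)*(c + 1)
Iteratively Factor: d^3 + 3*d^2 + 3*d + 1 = (d + 1)*(d^2 + 2*d + 1) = (d + 1)^2*(d + 1)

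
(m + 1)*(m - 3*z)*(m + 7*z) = m^3 + 4*m^2*z + m^2 - 21*m*z^2 + 4*m*z - 21*z^2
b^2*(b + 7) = b^3 + 7*b^2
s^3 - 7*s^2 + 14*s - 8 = (s - 4)*(s - 2)*(s - 1)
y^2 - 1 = (y - 1)*(y + 1)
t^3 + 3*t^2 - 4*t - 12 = (t - 2)*(t + 2)*(t + 3)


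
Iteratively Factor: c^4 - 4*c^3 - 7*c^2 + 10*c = (c + 2)*(c^3 - 6*c^2 + 5*c) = (c - 5)*(c + 2)*(c^2 - c) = c*(c - 5)*(c + 2)*(c - 1)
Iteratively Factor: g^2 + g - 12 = (g - 3)*(g + 4)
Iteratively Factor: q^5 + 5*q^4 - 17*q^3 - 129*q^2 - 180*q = (q + 3)*(q^4 + 2*q^3 - 23*q^2 - 60*q) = q*(q + 3)*(q^3 + 2*q^2 - 23*q - 60) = q*(q - 5)*(q + 3)*(q^2 + 7*q + 12) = q*(q - 5)*(q + 3)^2*(q + 4)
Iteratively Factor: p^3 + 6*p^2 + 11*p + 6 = (p + 1)*(p^2 + 5*p + 6) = (p + 1)*(p + 3)*(p + 2)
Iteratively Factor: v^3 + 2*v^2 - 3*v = (v)*(v^2 + 2*v - 3) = v*(v - 1)*(v + 3)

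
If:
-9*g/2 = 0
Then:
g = 0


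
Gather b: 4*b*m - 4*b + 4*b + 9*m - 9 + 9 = 4*b*m + 9*m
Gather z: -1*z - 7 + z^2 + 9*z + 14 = z^2 + 8*z + 7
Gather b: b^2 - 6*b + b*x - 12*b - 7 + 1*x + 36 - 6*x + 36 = b^2 + b*(x - 18) - 5*x + 65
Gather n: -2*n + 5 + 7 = 12 - 2*n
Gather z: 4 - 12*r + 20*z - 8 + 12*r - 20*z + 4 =0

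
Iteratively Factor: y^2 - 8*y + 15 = (y - 3)*(y - 5)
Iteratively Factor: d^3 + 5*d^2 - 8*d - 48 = (d - 3)*(d^2 + 8*d + 16) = (d - 3)*(d + 4)*(d + 4)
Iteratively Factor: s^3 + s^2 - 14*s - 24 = (s + 3)*(s^2 - 2*s - 8) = (s - 4)*(s + 3)*(s + 2)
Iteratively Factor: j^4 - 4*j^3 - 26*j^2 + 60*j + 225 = (j + 3)*(j^3 - 7*j^2 - 5*j + 75) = (j - 5)*(j + 3)*(j^2 - 2*j - 15) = (j - 5)^2*(j + 3)*(j + 3)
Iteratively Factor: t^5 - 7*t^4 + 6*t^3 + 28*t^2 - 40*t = (t)*(t^4 - 7*t^3 + 6*t^2 + 28*t - 40) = t*(t - 2)*(t^3 - 5*t^2 - 4*t + 20) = t*(t - 5)*(t - 2)*(t^2 - 4) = t*(t - 5)*(t - 2)^2*(t + 2)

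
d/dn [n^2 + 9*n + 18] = 2*n + 9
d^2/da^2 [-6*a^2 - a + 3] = -12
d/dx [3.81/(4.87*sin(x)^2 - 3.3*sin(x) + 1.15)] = (12.573 - 37.1094*sin(x))*cos(x)/(4.87*sin(x)^2 - 3.3*sin(x) + 1.15)^2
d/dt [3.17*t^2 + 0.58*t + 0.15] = 6.34*t + 0.58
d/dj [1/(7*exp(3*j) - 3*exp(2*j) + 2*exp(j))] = (-21*exp(2*j) + 6*exp(j) - 2)*exp(-j)/(7*exp(2*j) - 3*exp(j) + 2)^2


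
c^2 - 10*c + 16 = (c - 8)*(c - 2)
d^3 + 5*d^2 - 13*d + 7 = (d - 1)^2*(d + 7)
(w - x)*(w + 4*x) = w^2 + 3*w*x - 4*x^2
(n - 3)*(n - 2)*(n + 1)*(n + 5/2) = n^4 - 3*n^3/2 - 9*n^2 + 17*n/2 + 15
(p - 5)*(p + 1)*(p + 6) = p^3 + 2*p^2 - 29*p - 30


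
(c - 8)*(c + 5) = c^2 - 3*c - 40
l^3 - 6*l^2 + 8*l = l*(l - 4)*(l - 2)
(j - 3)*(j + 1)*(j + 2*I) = j^3 - 2*j^2 + 2*I*j^2 - 3*j - 4*I*j - 6*I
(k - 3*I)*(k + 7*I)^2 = k^3 + 11*I*k^2 - 7*k + 147*I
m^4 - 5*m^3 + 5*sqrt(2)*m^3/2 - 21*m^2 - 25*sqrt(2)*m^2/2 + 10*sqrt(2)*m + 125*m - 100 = (m - 4)*(m - 1)*(m - 5*sqrt(2)/2)*(m + 5*sqrt(2))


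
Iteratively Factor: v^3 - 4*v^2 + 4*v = (v - 2)*(v^2 - 2*v) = v*(v - 2)*(v - 2)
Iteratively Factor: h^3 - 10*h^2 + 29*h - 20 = (h - 4)*(h^2 - 6*h + 5) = (h - 4)*(h - 1)*(h - 5)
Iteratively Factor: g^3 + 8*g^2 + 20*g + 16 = (g + 4)*(g^2 + 4*g + 4) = (g + 2)*(g + 4)*(g + 2)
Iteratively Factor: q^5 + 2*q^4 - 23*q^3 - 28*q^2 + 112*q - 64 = (q - 1)*(q^4 + 3*q^3 - 20*q^2 - 48*q + 64) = (q - 1)^2*(q^3 + 4*q^2 - 16*q - 64) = (q - 4)*(q - 1)^2*(q^2 + 8*q + 16) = (q - 4)*(q - 1)^2*(q + 4)*(q + 4)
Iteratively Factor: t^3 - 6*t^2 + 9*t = (t - 3)*(t^2 - 3*t) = t*(t - 3)*(t - 3)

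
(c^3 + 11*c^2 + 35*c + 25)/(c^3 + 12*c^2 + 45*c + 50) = (c + 1)/(c + 2)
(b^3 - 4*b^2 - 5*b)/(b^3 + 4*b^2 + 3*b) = (b - 5)/(b + 3)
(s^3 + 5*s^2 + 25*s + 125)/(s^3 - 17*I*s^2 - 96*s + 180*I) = (s^2 + 5*s*(1 + I) + 25*I)/(s^2 - 12*I*s - 36)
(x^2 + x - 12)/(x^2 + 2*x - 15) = (x + 4)/(x + 5)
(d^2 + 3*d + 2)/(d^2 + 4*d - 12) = (d^2 + 3*d + 2)/(d^2 + 4*d - 12)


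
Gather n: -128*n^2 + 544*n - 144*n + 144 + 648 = -128*n^2 + 400*n + 792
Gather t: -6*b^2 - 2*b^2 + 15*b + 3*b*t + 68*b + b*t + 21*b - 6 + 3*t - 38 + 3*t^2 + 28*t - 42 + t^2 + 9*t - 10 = -8*b^2 + 104*b + 4*t^2 + t*(4*b + 40) - 96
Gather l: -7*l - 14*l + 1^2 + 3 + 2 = 6 - 21*l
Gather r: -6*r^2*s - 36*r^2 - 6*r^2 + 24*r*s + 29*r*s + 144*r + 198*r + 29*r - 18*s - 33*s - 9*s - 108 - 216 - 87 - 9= r^2*(-6*s - 42) + r*(53*s + 371) - 60*s - 420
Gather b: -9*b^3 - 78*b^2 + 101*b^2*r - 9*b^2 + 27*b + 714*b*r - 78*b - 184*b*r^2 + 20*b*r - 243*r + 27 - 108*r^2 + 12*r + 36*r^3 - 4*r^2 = -9*b^3 + b^2*(101*r - 87) + b*(-184*r^2 + 734*r - 51) + 36*r^3 - 112*r^2 - 231*r + 27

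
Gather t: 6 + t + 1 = t + 7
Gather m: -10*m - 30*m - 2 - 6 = -40*m - 8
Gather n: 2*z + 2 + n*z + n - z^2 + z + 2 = n*(z + 1) - z^2 + 3*z + 4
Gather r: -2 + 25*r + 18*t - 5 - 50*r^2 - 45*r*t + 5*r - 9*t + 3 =-50*r^2 + r*(30 - 45*t) + 9*t - 4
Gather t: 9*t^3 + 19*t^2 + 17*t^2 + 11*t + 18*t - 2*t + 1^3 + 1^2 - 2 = 9*t^3 + 36*t^2 + 27*t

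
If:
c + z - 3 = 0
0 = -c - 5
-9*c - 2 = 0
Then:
No Solution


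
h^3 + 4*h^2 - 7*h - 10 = (h - 2)*(h + 1)*(h + 5)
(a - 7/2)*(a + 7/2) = a^2 - 49/4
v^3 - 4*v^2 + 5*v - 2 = (v - 2)*(v - 1)^2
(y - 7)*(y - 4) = y^2 - 11*y + 28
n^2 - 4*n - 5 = (n - 5)*(n + 1)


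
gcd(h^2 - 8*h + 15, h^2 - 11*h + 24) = h - 3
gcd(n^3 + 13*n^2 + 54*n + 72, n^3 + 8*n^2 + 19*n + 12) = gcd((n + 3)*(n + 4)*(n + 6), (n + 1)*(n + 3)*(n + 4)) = n^2 + 7*n + 12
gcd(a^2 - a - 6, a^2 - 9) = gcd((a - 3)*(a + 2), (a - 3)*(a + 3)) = a - 3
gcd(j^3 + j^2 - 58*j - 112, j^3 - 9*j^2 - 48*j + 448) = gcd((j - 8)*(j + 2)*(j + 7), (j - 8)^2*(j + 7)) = j^2 - j - 56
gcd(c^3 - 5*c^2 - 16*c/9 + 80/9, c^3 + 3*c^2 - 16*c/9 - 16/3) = c^2 - 16/9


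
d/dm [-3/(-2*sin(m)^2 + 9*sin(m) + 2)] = 3*(9 - 4*sin(m))*cos(m)/(9*sin(m) + cos(2*m) + 1)^2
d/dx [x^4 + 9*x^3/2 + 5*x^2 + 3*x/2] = 4*x^3 + 27*x^2/2 + 10*x + 3/2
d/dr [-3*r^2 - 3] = -6*r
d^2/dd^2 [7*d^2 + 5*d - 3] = 14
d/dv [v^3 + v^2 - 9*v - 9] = 3*v^2 + 2*v - 9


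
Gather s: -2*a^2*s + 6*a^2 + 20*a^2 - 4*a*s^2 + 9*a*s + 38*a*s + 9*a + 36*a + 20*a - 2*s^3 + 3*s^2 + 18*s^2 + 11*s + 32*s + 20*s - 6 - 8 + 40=26*a^2 + 65*a - 2*s^3 + s^2*(21 - 4*a) + s*(-2*a^2 + 47*a + 63) + 26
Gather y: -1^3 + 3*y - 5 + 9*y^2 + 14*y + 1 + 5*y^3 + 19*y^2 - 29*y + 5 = 5*y^3 + 28*y^2 - 12*y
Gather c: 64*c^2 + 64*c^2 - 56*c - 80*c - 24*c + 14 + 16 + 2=128*c^2 - 160*c + 32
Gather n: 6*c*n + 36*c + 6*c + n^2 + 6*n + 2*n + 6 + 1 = 42*c + n^2 + n*(6*c + 8) + 7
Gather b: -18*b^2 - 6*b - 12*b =-18*b^2 - 18*b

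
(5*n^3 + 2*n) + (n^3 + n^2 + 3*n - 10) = 6*n^3 + n^2 + 5*n - 10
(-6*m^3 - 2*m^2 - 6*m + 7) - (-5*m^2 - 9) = -6*m^3 + 3*m^2 - 6*m + 16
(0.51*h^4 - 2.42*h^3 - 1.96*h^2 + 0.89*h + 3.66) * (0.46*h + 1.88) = 0.2346*h^5 - 0.1544*h^4 - 5.4512*h^3 - 3.2754*h^2 + 3.3568*h + 6.8808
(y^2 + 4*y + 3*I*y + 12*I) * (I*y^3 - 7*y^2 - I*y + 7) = I*y^5 - 10*y^4 + 4*I*y^4 - 40*y^3 - 22*I*y^3 + 10*y^2 - 88*I*y^2 + 40*y + 21*I*y + 84*I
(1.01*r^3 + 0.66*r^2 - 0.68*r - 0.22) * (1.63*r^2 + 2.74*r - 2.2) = 1.6463*r^5 + 3.8432*r^4 - 1.522*r^3 - 3.6738*r^2 + 0.8932*r + 0.484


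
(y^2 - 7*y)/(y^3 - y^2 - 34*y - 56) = y/(y^2 + 6*y + 8)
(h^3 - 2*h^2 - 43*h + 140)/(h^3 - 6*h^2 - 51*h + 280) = (h - 4)/(h - 8)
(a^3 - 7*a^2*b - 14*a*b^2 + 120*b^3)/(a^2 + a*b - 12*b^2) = (a^2 - 11*a*b + 30*b^2)/(a - 3*b)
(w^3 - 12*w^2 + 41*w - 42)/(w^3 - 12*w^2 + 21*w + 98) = (w^2 - 5*w + 6)/(w^2 - 5*w - 14)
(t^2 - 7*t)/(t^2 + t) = (t - 7)/(t + 1)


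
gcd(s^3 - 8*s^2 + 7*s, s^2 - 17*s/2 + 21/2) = s - 7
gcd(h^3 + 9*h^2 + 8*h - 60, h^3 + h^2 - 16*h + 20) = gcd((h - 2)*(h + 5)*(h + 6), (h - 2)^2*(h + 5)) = h^2 + 3*h - 10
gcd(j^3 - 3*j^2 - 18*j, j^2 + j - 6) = j + 3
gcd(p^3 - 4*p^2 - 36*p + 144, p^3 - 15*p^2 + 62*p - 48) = p - 6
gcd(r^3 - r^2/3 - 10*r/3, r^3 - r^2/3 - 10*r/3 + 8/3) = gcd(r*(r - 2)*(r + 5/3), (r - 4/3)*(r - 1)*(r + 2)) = 1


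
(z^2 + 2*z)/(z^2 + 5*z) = (z + 2)/(z + 5)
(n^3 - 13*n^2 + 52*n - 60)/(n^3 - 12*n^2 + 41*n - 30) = (n - 2)/(n - 1)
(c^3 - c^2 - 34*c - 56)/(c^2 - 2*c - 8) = (c^2 - 3*c - 28)/(c - 4)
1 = 1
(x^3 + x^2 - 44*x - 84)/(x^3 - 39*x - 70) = (x + 6)/(x + 5)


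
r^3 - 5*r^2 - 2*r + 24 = (r - 4)*(r - 3)*(r + 2)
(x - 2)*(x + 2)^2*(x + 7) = x^4 + 9*x^3 + 10*x^2 - 36*x - 56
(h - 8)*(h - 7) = h^2 - 15*h + 56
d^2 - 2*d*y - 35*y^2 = (d - 7*y)*(d + 5*y)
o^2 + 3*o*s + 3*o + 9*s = (o + 3)*(o + 3*s)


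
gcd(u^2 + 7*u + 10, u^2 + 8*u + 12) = u + 2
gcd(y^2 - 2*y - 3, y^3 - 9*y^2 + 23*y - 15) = y - 3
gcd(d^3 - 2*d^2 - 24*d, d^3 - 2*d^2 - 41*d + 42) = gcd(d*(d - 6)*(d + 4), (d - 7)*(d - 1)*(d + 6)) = 1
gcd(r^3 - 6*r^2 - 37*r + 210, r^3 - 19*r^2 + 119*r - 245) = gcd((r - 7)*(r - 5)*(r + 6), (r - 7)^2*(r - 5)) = r^2 - 12*r + 35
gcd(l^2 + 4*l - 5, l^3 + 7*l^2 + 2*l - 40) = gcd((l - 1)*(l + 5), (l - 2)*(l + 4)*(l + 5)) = l + 5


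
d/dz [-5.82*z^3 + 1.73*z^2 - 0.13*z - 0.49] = -17.46*z^2 + 3.46*z - 0.13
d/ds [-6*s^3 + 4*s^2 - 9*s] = -18*s^2 + 8*s - 9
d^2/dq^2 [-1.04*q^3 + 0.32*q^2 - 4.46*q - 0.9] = 0.64 - 6.24*q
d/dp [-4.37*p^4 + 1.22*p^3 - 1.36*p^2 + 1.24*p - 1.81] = -17.48*p^3 + 3.66*p^2 - 2.72*p + 1.24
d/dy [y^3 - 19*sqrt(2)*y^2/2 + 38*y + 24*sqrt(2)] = 3*y^2 - 19*sqrt(2)*y + 38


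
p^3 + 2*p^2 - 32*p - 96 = (p - 6)*(p + 4)^2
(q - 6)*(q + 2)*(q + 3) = q^3 - q^2 - 24*q - 36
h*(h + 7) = h^2 + 7*h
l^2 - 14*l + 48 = (l - 8)*(l - 6)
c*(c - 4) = c^2 - 4*c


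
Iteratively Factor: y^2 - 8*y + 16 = (y - 4)*(y - 4)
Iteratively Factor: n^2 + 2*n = (n + 2)*(n)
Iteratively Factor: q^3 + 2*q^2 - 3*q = (q - 1)*(q^2 + 3*q) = (q - 1)*(q + 3)*(q)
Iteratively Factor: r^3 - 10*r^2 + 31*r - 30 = (r - 2)*(r^2 - 8*r + 15) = (r - 5)*(r - 2)*(r - 3)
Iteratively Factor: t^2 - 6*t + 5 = (t - 5)*(t - 1)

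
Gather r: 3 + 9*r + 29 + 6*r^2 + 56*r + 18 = 6*r^2 + 65*r + 50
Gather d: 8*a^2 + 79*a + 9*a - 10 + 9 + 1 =8*a^2 + 88*a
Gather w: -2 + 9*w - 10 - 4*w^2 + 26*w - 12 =-4*w^2 + 35*w - 24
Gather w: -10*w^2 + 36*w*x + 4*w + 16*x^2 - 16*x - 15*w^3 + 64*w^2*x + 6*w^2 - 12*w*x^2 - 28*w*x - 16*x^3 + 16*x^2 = -15*w^3 + w^2*(64*x - 4) + w*(-12*x^2 + 8*x + 4) - 16*x^3 + 32*x^2 - 16*x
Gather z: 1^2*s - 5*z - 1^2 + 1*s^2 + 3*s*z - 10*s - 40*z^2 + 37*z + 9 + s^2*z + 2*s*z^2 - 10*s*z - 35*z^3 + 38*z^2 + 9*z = s^2 - 9*s - 35*z^3 + z^2*(2*s - 2) + z*(s^2 - 7*s + 41) + 8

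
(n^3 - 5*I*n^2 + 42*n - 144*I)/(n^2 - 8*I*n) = n + 3*I + 18/n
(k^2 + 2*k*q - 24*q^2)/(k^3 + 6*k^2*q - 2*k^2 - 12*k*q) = (k - 4*q)/(k*(k - 2))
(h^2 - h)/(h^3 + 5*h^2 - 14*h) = (h - 1)/(h^2 + 5*h - 14)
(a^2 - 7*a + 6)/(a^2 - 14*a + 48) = (a - 1)/(a - 8)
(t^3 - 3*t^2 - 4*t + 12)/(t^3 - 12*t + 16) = (t^2 - t - 6)/(t^2 + 2*t - 8)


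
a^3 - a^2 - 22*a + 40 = (a - 4)*(a - 2)*(a + 5)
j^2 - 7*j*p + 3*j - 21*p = (j + 3)*(j - 7*p)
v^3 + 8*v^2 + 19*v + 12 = (v + 1)*(v + 3)*(v + 4)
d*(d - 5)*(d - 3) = d^3 - 8*d^2 + 15*d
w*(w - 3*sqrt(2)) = w^2 - 3*sqrt(2)*w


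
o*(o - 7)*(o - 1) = o^3 - 8*o^2 + 7*o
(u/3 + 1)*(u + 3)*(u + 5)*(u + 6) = u^4/3 + 17*u^3/3 + 35*u^2 + 93*u + 90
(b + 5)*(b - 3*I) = b^2 + 5*b - 3*I*b - 15*I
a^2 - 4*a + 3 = (a - 3)*(a - 1)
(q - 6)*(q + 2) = q^2 - 4*q - 12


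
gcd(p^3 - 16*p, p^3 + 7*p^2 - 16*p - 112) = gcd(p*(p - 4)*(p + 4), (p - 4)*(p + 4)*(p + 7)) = p^2 - 16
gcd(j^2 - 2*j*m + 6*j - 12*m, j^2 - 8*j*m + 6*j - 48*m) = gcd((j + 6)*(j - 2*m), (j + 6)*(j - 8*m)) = j + 6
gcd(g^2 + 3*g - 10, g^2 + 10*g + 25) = g + 5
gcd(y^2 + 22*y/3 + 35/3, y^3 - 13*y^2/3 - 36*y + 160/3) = y + 5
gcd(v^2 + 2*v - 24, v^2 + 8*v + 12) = v + 6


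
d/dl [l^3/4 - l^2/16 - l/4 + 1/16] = 3*l^2/4 - l/8 - 1/4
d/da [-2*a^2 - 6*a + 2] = -4*a - 6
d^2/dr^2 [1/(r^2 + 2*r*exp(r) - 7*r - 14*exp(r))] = 2*((-r*exp(r) + 5*exp(r) - 1)*(r^2 + 2*r*exp(r) - 7*r - 14*exp(r)) + (2*r*exp(r) + 2*r - 12*exp(r) - 7)^2)/(r^2 + 2*r*exp(r) - 7*r - 14*exp(r))^3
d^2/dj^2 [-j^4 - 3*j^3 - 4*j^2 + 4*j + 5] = -12*j^2 - 18*j - 8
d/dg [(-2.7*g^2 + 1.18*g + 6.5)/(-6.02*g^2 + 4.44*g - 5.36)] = (-4.8844*g^2 + 107.204*g - 35.1848)/(36.2404*g^4 - 53.4576*g^3 + 84.248*g^2 - 47.5968*g + 28.7296)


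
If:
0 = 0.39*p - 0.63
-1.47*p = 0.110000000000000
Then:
No Solution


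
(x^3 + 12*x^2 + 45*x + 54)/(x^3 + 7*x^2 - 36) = (x + 3)/(x - 2)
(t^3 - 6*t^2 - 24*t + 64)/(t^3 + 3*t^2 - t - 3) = (t^3 - 6*t^2 - 24*t + 64)/(t^3 + 3*t^2 - t - 3)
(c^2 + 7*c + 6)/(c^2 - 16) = (c^2 + 7*c + 6)/(c^2 - 16)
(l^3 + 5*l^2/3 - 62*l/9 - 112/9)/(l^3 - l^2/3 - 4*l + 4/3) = (9*l^2 - 3*l - 56)/(3*(3*l^2 - 7*l + 2))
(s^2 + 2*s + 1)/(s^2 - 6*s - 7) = (s + 1)/(s - 7)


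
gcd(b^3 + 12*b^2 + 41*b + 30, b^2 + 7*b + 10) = b + 5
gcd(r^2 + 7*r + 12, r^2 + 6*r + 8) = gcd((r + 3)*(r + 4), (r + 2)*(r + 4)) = r + 4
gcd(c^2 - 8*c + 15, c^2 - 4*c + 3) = c - 3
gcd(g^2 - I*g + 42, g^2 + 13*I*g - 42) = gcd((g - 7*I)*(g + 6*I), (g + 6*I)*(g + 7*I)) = g + 6*I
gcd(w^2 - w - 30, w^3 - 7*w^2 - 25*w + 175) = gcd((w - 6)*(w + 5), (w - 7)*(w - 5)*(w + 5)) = w + 5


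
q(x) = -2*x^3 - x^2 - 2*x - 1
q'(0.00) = -2.00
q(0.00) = -1.00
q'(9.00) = -506.00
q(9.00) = -1558.00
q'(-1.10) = -7.06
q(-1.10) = 2.65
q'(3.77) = -94.82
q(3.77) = -129.92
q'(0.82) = -7.67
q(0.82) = -4.42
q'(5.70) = -208.34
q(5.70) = -415.28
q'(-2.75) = -41.88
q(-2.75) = 38.53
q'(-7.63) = -336.04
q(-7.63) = 844.43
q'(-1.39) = -10.81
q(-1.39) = 5.22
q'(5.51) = -195.18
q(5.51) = -376.95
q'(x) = -6*x^2 - 2*x - 2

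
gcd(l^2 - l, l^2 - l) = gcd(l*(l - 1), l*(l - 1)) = l^2 - l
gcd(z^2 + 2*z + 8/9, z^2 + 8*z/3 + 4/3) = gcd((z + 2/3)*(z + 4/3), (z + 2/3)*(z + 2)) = z + 2/3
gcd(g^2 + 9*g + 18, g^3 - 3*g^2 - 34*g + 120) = g + 6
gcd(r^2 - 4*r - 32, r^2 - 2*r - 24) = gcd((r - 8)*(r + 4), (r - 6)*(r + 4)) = r + 4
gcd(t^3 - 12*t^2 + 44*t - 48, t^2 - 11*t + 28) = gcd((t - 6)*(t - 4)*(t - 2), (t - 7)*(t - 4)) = t - 4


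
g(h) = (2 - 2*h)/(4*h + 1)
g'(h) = -4*(2 - 2*h)/(4*h + 1)^2 - 2/(4*h + 1) = -10/(4*h + 1)^2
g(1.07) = -0.03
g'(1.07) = -0.36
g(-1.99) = -0.86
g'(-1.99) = -0.21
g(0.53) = 0.30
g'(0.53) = -1.03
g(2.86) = -0.30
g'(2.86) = -0.06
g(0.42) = 0.43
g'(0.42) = -1.39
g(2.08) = -0.23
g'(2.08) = -0.12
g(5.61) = -0.39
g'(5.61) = -0.02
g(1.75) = -0.19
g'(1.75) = -0.16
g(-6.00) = -0.61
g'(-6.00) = -0.02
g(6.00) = -0.40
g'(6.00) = -0.02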